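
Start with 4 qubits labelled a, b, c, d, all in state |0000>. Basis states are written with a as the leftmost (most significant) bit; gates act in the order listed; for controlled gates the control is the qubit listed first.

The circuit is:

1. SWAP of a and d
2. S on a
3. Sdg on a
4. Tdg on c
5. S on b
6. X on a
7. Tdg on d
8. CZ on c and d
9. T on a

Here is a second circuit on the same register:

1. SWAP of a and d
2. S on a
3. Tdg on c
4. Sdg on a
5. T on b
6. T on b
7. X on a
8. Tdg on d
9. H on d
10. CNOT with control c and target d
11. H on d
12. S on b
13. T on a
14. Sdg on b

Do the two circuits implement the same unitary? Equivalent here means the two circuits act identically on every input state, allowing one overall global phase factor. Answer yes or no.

Yes — the two circuits implement the same unitary up to a global phase.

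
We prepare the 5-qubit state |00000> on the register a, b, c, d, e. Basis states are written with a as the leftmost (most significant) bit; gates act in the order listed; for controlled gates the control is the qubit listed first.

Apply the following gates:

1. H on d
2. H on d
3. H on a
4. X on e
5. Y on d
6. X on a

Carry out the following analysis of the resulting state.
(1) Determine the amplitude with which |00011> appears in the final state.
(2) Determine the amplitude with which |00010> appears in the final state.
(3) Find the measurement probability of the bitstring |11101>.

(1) |00011> carries amplitude sqrt(2)*I/2 in the final state. Key observation: steps 1-2 multiply out to the identity, so the circuit reduces to the remaining gates.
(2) The amplitude on |00010> is 0.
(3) Outcome |11101> occurs with probability 0.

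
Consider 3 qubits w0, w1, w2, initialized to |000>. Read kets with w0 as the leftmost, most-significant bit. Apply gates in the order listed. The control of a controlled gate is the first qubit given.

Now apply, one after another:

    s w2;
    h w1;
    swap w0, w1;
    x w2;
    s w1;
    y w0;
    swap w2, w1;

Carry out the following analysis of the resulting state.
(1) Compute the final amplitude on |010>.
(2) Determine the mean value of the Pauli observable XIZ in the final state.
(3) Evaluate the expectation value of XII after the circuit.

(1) The final state's coefficient on |010> equals -sqrt(2)*I/2.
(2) The observable XIZ averages to -1.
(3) In the final state, XII has expectation -1.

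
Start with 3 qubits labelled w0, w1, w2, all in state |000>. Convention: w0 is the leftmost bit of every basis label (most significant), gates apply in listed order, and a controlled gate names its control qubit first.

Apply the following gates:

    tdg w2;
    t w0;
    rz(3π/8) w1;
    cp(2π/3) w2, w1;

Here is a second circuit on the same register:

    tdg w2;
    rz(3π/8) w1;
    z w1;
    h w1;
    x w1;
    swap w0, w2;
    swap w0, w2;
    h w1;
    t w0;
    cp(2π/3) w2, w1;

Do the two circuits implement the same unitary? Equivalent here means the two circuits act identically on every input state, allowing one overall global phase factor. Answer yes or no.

Yes — the two circuits implement the same unitary up to a global phase.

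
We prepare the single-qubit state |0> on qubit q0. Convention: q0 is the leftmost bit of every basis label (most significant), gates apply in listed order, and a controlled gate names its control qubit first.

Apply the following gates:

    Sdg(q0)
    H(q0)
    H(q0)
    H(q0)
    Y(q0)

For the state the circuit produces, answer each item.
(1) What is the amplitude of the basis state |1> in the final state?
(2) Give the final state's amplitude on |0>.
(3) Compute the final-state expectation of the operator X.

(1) |1> carries amplitude sqrt(2)*I/2 in the final state. Key observation: steps 2-3 multiply out to the identity, so the circuit reduces to the remaining gates.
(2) |0> carries amplitude -sqrt(2)*I/2 in the final state.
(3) The observable X averages to -1.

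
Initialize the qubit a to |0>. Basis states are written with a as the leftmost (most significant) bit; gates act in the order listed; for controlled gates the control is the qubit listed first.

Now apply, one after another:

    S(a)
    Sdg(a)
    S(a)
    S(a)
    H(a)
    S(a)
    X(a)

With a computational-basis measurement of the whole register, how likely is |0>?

A full measurement returns |0> with probability 1/2.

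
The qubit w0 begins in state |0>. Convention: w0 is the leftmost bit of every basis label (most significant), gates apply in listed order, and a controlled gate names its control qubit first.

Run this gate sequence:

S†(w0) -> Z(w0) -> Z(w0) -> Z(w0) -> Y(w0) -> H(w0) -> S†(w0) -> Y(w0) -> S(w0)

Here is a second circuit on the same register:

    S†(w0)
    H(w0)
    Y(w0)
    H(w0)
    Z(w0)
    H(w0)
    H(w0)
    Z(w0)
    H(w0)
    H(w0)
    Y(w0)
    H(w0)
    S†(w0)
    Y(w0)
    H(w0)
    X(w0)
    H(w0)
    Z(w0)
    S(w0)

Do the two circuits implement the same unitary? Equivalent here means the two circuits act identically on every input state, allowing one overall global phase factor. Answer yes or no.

No — the two circuits implement different unitaries, even allowing a global phase.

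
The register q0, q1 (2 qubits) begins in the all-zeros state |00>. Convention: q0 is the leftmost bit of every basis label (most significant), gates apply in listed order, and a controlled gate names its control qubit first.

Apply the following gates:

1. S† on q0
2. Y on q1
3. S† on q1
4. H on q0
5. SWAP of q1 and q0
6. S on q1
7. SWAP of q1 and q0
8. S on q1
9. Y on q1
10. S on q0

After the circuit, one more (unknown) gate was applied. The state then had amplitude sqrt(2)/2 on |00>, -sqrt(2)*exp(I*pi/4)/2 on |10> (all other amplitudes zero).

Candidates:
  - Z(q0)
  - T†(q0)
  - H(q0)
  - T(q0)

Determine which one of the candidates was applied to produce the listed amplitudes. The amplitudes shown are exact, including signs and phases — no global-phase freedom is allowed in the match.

It was T(q0) that produced the state shown.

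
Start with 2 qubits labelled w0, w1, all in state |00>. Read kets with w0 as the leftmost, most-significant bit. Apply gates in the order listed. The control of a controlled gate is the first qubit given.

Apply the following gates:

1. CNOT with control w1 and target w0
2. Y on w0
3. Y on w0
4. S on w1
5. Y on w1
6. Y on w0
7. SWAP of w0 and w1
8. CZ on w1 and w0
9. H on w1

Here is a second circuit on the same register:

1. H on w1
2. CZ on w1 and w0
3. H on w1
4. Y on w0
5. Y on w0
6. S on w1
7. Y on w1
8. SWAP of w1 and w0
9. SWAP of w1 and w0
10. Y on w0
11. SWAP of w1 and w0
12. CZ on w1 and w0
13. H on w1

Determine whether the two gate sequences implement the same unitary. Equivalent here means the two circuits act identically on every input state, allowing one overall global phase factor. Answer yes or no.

No: there is an input state on which the two circuits produce genuinely different outputs (not merely differing by a phase).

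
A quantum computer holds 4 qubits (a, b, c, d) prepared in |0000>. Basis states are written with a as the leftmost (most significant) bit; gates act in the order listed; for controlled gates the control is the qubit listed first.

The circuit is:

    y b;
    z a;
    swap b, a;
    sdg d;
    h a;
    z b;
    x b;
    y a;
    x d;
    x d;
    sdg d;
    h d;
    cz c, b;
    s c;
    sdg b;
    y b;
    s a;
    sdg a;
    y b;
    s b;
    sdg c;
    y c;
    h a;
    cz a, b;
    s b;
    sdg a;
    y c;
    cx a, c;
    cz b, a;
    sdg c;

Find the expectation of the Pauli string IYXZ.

The observable IYXZ averages to 0. Key observation: gates 14-21 undo each other exactly, leaving only the rest of the circuit to track.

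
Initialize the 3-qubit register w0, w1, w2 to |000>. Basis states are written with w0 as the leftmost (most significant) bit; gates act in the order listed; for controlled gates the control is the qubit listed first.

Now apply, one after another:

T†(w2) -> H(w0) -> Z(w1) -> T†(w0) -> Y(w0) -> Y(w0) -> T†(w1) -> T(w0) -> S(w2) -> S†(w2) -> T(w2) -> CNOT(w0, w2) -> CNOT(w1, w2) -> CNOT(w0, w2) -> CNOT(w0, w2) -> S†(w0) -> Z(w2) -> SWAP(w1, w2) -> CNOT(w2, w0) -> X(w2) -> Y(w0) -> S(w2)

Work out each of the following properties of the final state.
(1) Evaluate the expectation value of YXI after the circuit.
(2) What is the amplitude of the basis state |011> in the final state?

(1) In the final state, YXI has expectation 1.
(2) |011> carries amplitude sqrt(2)*I/2 in the final state.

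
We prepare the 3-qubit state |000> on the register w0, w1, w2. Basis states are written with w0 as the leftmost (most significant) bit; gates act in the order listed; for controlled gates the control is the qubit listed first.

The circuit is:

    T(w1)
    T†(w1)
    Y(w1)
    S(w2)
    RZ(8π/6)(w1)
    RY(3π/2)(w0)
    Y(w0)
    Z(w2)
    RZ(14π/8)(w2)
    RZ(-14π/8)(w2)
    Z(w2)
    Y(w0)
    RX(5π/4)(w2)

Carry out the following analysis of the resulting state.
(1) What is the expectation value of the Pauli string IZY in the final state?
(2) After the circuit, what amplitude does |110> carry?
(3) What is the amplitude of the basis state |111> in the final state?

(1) The expectation value of IZY is -sqrt(2)/2. Key observation: gates 7-12 undo each other exactly, leaving only the rest of the circuit to track.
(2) |110> carries amplitude sqrt(4 - 2*sqrt(2))*exp(I*pi/6)/4 in the final state.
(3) The final state's coefficient on |111> equals sqrt(2*sqrt(2) + 4)*exp(2*I*pi/3)/4.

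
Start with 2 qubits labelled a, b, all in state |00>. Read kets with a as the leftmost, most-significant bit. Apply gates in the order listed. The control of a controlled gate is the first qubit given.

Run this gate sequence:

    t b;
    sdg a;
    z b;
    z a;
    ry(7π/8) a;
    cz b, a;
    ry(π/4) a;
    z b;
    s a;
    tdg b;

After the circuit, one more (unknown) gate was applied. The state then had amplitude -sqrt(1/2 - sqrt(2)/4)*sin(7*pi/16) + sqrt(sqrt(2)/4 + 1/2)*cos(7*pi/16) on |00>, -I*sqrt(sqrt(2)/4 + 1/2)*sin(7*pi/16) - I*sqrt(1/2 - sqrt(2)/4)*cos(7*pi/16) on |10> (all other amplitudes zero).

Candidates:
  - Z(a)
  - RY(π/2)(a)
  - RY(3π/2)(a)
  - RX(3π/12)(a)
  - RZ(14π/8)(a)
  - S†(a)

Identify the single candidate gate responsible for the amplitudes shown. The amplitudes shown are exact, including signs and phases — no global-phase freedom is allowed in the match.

The unique candidate consistent with the amplitudes is Z(a).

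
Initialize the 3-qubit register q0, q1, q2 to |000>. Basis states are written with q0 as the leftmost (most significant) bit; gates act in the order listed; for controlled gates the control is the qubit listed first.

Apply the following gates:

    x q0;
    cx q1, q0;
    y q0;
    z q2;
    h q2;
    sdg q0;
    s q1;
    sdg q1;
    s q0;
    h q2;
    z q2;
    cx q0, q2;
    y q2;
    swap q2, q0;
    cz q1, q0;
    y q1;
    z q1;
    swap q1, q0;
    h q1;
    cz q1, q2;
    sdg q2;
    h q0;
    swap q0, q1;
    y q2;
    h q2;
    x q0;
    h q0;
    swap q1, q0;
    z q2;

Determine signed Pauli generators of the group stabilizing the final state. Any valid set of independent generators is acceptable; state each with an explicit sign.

The final state is stabilized by the group generated by -XII, +IIX, -IZI; other independent generating sets are equally valid. Key observation: the block from step 4 through step 11 cancels to the identity and can be dropped.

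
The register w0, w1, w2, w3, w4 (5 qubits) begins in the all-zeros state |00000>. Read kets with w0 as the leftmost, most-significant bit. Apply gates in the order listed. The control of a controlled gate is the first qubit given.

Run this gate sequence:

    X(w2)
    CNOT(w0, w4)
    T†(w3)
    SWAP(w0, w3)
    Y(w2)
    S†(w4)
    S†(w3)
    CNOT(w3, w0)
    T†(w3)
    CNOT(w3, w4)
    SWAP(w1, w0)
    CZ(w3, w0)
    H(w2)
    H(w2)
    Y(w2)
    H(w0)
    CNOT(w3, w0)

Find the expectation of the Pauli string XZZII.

The observable XZZII averages to -1.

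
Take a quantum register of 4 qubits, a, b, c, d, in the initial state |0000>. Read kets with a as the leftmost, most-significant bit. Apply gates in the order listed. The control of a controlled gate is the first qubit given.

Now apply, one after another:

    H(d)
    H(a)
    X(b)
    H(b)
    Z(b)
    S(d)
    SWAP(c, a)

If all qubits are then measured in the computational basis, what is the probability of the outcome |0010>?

The probability of measuring |0010> is 1/8.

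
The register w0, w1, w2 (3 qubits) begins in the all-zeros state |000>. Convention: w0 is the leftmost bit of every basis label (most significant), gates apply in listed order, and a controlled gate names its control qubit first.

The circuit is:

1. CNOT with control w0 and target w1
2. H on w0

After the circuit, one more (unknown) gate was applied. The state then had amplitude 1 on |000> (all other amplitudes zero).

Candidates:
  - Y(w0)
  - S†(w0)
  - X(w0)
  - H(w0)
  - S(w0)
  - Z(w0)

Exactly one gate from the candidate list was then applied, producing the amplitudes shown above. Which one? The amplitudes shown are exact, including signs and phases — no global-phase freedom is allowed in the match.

The applied gate was H(w0).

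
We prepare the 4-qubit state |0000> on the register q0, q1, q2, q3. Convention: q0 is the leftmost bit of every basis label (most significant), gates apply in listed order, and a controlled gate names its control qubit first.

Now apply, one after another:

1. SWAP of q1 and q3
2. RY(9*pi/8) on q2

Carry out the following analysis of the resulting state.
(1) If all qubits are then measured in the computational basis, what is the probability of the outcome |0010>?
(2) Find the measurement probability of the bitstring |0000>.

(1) The probability of measuring |0010> is sin(7*pi/16)**2.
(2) A full measurement returns |0000> with probability cos(7*pi/16)**2.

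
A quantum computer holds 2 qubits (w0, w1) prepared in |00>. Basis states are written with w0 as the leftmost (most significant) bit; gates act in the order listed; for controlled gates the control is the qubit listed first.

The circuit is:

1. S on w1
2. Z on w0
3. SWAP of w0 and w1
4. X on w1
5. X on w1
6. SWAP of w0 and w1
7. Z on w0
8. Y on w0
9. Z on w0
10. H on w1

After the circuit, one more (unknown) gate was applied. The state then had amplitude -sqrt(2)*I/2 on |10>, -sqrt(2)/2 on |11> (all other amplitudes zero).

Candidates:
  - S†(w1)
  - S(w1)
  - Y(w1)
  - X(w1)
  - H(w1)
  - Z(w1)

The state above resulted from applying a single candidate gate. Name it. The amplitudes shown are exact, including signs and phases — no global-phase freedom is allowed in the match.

The applied gate was S†(w1). Key observation: gates 2-7 undo each other exactly, leaving only the rest of the circuit to track.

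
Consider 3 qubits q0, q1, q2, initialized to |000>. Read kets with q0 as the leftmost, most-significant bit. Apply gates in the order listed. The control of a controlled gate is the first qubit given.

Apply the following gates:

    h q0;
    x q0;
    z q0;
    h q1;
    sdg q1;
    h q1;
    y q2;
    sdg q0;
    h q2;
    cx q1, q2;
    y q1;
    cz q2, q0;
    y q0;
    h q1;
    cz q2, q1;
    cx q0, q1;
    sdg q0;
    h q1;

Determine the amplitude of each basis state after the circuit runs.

After the circuit, the state carries amplitude -1/4 - I/4 on |000>, -1/4 + I/4 on |001>, -1/4 + I/4 on |010>, -1/4 - I/4 on |011>, -1/4 - I/4 on |100>, 1/4 - I/4 on |101>, 1/4 - I/4 on |110>, -1/4 - I/4 on |111>.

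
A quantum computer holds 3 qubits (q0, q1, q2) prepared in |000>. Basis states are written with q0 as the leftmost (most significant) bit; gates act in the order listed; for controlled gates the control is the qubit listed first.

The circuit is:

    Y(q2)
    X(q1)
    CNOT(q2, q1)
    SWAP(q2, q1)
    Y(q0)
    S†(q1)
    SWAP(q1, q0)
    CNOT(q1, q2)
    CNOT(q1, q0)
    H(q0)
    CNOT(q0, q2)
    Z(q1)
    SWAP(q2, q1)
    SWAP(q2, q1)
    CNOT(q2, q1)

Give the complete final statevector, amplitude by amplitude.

The final amplitudes are -sqrt(2)*I/2 on |001>, -sqrt(2)*I/2 on |110>, and 0 on every other basis state. Key observation: the block from step 13 through step 14 cancels to the identity and can be dropped.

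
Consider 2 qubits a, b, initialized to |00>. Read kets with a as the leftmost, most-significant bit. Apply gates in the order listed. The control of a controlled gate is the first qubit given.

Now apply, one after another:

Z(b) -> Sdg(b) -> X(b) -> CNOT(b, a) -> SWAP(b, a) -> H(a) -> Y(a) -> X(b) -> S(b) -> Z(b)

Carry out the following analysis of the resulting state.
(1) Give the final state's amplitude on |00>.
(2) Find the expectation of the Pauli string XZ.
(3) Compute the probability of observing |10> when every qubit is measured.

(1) The amplitude on |00> is sqrt(2)*I/2.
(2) The expectation value of XZ is 1.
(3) A full measurement returns |10> with probability 1/2.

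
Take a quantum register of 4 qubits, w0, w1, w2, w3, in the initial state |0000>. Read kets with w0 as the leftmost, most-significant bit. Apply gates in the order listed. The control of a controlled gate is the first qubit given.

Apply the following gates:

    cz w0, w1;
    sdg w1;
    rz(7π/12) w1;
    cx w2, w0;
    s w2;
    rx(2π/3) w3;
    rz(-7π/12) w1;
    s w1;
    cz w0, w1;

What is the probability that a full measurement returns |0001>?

The probability of measuring |0001> is 3/4.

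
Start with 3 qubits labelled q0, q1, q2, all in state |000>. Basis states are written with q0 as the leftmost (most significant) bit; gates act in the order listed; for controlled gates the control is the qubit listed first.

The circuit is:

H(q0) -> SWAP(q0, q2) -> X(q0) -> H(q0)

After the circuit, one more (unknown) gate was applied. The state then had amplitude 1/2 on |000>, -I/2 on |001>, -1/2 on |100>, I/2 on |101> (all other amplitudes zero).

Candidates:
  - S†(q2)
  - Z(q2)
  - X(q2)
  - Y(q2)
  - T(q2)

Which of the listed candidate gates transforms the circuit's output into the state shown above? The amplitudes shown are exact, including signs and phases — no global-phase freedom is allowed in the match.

The unique candidate consistent with the amplitudes is S†(q2).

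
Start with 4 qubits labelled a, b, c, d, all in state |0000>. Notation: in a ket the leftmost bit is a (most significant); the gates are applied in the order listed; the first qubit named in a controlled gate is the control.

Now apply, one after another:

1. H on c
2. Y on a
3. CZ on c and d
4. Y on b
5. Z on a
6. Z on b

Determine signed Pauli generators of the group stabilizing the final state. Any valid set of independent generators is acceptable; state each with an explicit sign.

One valid set of independent stabilizer generators is +IIXI, -ZIII, -IZII, +IIIZ (any independent generating set of the same group is equally correct).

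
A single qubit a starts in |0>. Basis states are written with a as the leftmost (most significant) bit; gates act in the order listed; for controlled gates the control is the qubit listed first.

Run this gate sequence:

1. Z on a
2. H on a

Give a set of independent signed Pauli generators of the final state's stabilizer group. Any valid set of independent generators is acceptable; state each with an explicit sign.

One valid set of independent stabilizer generators is +X (any independent generating set of the same group is equally correct).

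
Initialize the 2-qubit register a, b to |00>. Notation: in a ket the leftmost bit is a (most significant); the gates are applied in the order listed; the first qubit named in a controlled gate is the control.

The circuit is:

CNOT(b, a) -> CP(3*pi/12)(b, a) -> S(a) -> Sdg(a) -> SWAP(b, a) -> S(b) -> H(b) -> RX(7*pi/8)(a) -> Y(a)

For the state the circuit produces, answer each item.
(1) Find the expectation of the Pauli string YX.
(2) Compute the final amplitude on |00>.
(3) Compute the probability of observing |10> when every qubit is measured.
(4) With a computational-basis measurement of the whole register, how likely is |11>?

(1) In the final state, YX has expectation -sqrt(2 - sqrt(2))/2.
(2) |00> carries amplitude -sqrt(2)*cos(pi/16)/2 in the final state.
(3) A full measurement returns |10> with probability 1/4 - sqrt(sqrt(2) + 2)/8.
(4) Outcome |11> occurs with probability 1/4 - sqrt(sqrt(2) + 2)/8.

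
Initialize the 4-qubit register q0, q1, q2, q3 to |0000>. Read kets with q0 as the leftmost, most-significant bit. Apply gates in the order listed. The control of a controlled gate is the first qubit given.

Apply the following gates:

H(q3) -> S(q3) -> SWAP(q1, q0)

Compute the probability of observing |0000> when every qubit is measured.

Outcome |0000> occurs with probability 1/2.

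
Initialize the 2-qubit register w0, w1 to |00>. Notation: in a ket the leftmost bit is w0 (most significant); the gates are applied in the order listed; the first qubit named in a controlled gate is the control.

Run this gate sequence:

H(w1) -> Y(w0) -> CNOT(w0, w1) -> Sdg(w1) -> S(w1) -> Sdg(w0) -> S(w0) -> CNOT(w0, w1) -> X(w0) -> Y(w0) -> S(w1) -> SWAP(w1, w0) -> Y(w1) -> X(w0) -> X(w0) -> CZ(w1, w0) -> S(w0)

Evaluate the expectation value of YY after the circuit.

The expectation value of YY is 0. Key observation: the block from step 14 through step 15 cancels to the identity and can be dropped.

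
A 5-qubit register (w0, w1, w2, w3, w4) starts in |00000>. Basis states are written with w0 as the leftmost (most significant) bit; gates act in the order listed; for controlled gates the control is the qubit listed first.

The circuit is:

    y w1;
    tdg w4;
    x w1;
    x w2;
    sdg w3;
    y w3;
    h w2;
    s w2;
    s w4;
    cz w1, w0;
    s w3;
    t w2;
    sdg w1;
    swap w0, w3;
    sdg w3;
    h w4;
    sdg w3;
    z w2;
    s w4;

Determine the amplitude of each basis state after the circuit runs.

After the circuit, the state carries amplitude -I/2 on |10000>, 1/2 on |10001>, exp(I*pi/4)/2 on |10100>, exp(3*I*pi/4)/2 on |10101>, and 0 on every other basis state.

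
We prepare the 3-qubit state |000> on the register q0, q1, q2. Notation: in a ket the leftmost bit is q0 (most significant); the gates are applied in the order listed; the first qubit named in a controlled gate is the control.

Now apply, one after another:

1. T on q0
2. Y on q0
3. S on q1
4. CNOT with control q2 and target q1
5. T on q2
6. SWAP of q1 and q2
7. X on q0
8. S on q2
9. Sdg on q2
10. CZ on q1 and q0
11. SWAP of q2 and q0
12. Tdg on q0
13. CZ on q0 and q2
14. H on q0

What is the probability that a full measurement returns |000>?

Outcome |000> occurs with probability 1/2. Key observation: the block from step 8 through step 9 cancels to the identity and can be dropped.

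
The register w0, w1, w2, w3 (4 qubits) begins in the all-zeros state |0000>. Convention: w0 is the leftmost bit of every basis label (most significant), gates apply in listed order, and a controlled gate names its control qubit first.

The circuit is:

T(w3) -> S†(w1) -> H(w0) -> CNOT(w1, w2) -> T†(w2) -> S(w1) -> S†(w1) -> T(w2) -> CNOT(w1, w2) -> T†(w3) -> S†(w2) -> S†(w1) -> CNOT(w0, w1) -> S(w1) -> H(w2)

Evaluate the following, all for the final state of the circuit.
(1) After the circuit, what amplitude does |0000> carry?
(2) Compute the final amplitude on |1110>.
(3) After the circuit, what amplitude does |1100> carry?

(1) |0000> carries amplitude 1/2 in the final state.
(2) The final state's coefficient on |1110> equals I/2.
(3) The final state's coefficient on |1100> equals I/2.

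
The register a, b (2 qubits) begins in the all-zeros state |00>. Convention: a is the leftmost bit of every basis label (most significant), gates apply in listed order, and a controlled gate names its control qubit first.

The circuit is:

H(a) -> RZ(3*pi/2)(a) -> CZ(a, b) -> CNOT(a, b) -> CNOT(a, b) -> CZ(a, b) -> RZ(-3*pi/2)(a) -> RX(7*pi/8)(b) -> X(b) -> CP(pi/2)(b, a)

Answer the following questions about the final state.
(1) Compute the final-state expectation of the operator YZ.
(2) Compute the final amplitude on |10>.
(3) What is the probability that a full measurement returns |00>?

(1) The expectation value of YZ is -1/2 + sqrt(sqrt(2) + 2)/4. Key observation: the block from step 2 through step 7 cancels to the identity and can be dropped.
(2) The final state's coefficient on |10> equals -sqrt(2)*I*cos(pi/16)/2.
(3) Outcome |00> occurs with probability sqrt(sqrt(2) + 2)/8 + 1/4.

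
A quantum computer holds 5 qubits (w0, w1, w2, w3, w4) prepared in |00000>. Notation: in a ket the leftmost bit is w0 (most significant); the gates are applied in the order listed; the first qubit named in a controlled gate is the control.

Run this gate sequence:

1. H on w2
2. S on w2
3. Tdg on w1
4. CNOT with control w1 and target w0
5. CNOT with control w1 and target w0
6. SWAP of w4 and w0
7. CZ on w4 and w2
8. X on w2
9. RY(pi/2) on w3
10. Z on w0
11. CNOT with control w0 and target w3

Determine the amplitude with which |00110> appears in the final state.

The amplitude on |00110> is 1/2. Key observation: the block from step 4 through step 5 cancels to the identity and can be dropped.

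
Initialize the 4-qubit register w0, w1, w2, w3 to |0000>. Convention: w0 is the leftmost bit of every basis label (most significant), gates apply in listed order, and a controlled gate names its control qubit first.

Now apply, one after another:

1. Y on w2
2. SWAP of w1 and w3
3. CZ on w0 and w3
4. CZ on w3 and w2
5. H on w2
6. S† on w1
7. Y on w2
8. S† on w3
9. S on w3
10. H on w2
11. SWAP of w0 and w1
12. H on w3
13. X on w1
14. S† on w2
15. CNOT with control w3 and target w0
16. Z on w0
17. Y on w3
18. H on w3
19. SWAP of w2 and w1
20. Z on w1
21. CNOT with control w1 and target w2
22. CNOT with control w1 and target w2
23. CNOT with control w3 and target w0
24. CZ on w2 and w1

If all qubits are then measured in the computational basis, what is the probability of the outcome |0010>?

The probability of measuring |0010> is 1/4. Key observation: gates 21-22 undo each other exactly, leaving only the rest of the circuit to track.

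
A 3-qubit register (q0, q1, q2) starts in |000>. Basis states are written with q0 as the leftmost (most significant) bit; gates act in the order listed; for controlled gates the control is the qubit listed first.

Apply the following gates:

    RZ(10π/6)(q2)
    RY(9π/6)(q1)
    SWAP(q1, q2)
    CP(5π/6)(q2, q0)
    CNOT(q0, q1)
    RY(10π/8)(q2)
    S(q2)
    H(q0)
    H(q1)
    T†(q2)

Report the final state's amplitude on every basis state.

The final amplitudes are sqrt(2)*(-sqrt(2 - sqrt(2)) + sqrt(sqrt(2) + 2))*exp(I*pi/6)/8 on |000>, sqrt(2)*(sqrt(2 - sqrt(2)) + sqrt(sqrt(2) + 2))*exp(5*I*pi/12)/8 on |001>, sqrt(2)*(-sqrt(2 - sqrt(2)) + sqrt(sqrt(2) + 2))*exp(I*pi/6)/8 on |010>, sqrt(2)*(sqrt(2 - sqrt(2)) + sqrt(sqrt(2) + 2))*exp(5*I*pi/12)/8 on |011>, sqrt(2)*(-sqrt(2 - sqrt(2)) + sqrt(sqrt(2) + 2))*exp(I*pi/6)/8 on |100>, sqrt(2)*(sqrt(2 - sqrt(2)) + sqrt(sqrt(2) + 2))*exp(5*I*pi/12)/8 on |101>, sqrt(2)*(-sqrt(2 - sqrt(2)) + sqrt(sqrt(2) + 2))*exp(I*pi/6)/8 on |110>, sqrt(2)*(sqrt(2 - sqrt(2)) + sqrt(sqrt(2) + 2))*exp(5*I*pi/12)/8 on |111>.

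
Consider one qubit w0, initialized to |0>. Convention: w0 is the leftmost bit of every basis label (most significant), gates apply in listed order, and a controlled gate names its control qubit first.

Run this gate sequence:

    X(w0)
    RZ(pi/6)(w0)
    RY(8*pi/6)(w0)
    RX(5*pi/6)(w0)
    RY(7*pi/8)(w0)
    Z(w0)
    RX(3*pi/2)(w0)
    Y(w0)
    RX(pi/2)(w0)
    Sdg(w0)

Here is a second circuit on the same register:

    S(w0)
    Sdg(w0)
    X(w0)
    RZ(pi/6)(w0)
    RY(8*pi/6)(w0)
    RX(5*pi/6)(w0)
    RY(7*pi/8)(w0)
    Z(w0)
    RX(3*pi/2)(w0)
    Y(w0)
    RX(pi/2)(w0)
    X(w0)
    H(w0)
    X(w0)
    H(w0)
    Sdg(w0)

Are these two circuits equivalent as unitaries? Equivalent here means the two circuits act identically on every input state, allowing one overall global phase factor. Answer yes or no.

No, they are not equivalent — no single phase factor reconciles the two unitaries.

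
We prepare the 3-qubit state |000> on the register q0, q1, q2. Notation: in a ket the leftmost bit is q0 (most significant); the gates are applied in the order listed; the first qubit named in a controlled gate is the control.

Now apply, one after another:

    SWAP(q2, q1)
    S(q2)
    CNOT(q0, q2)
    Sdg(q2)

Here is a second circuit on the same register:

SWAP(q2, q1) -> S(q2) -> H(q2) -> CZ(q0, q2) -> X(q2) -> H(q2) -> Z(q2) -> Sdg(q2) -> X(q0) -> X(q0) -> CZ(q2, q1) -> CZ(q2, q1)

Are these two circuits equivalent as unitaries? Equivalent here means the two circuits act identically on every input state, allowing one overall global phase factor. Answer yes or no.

Yes, they are equivalent — the unitaries differ by at most a global phase.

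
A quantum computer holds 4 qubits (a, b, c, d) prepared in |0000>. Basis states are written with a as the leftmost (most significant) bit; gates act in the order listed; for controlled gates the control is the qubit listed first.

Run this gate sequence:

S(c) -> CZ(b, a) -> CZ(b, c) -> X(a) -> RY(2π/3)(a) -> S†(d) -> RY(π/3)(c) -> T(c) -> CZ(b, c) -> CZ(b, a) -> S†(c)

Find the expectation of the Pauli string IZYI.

The expectation value of IZYI is -sqrt(6)/4.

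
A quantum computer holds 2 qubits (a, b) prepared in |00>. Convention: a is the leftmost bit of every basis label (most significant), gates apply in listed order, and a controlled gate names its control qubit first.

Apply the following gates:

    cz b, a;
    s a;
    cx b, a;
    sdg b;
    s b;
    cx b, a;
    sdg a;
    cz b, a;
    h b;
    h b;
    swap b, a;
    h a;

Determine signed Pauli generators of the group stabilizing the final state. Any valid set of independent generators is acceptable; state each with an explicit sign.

The stabilizer group can be generated by +XI, +IZ, among other valid generating sets. Key observation: steps 1-8 multiply out to the identity, so the circuit reduces to the remaining gates.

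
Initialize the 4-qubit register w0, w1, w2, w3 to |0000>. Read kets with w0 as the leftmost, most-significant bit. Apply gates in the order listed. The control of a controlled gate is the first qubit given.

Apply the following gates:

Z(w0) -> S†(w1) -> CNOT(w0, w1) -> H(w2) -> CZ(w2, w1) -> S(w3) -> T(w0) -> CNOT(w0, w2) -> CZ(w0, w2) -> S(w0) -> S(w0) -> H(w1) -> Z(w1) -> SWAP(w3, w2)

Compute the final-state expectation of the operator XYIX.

The observable XYIX averages to 0.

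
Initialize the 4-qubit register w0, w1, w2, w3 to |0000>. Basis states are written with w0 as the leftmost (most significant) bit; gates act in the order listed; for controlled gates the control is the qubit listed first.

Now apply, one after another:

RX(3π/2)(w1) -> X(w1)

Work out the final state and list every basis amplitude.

The final amplitudes are -sqrt(2)*I/2 on |0000>, -sqrt(2)/2 on |0100>, and 0 on every other basis state.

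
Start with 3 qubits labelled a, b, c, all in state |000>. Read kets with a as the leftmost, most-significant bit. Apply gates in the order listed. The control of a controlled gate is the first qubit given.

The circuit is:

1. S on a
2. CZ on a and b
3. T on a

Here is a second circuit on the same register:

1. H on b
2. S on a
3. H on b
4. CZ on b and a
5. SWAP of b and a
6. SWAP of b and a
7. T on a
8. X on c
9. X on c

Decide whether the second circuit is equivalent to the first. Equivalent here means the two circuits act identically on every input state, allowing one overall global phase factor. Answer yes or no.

Yes, they are equivalent — the unitaries differ by at most a global phase.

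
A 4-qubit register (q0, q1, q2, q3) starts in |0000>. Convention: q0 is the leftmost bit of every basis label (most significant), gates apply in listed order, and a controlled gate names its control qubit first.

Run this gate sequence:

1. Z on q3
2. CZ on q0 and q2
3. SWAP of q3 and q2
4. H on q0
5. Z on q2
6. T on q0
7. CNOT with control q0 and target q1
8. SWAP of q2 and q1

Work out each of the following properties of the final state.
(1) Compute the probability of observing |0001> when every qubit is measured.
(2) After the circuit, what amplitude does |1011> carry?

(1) A full measurement returns |0001> with probability 0.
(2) The final state's coefficient on |1011> equals 0.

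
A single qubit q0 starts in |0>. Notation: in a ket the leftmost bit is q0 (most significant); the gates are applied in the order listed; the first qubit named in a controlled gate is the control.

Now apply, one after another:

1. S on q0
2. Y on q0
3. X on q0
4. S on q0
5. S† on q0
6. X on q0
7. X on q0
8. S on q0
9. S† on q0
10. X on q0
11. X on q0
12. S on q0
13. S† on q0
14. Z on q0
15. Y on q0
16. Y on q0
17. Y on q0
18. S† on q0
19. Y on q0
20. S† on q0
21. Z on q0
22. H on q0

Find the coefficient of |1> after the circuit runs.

|1> carries amplitude sqrt(2)/2 in the final state.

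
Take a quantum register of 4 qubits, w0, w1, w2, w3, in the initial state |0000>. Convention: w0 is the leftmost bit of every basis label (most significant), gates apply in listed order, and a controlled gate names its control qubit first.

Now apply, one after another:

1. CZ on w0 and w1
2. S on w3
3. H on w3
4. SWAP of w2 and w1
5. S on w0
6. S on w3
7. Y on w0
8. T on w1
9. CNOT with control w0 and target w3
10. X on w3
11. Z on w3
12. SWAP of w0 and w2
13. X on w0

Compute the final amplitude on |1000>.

The final state's coefficient on |1000> equals 0.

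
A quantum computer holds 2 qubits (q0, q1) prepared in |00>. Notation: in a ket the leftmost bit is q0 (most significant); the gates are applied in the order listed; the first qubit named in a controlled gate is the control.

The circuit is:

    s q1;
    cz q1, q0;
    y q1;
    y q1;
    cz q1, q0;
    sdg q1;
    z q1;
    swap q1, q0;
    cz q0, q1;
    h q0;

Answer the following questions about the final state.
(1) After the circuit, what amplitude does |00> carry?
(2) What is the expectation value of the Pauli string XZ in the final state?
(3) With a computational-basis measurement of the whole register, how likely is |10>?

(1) The amplitude on |00> is sqrt(2)/2. Key observation: steps 1-6 multiply out to the identity, so the circuit reduces to the remaining gates.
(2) In the final state, XZ has expectation 1.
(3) Outcome |10> occurs with probability 1/2.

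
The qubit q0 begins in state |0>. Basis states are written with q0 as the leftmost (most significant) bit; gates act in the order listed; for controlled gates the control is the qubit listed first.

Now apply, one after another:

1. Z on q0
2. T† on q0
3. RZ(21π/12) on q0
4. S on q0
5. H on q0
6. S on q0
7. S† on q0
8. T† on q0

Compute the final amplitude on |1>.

The amplitude on |1> is sqrt(2)*exp(7*I*pi/8)/2.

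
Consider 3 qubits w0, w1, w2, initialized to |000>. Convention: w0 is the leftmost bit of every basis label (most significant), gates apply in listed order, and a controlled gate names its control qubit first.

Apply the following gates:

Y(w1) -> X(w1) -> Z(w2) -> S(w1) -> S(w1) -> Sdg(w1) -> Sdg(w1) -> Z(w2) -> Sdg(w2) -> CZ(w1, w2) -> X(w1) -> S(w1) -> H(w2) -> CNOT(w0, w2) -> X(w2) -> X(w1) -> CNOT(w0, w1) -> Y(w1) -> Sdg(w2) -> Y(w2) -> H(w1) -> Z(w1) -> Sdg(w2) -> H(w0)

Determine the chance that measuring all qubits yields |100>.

The probability of measuring |100> is 1/8. Key observation: gates 3-8 undo each other exactly, leaving only the rest of the circuit to track.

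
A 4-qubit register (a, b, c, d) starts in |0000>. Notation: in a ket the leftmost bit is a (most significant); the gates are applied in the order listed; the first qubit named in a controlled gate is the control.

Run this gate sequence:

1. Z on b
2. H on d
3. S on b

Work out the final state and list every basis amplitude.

The resulting statevector has amplitude sqrt(2)/2 on |0000>, sqrt(2)/2 on |0001>, and 0 on every other basis state.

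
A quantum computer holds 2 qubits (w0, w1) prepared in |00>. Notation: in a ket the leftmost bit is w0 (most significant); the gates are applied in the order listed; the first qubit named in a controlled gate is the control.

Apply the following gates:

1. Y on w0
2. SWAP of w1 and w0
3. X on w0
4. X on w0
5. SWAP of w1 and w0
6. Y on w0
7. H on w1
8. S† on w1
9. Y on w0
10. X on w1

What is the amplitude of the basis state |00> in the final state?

The amplitude on |00> is 0.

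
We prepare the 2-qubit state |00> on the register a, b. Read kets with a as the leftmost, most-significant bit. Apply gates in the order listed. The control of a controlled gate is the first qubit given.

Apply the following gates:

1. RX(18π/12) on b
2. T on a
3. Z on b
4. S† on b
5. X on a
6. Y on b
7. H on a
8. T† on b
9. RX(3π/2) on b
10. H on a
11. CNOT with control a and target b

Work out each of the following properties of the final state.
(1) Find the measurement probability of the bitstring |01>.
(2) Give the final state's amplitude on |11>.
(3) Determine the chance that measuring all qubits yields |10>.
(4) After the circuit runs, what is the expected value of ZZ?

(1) Outcome |01> occurs with probability 0.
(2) The final state's coefficient on |11> equals exp(3*I*pi/4)/2 + I/2.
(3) A full measurement returns |10> with probability 1/2 - sqrt(2)/4.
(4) In the final state, ZZ has expectation sqrt(2)/2.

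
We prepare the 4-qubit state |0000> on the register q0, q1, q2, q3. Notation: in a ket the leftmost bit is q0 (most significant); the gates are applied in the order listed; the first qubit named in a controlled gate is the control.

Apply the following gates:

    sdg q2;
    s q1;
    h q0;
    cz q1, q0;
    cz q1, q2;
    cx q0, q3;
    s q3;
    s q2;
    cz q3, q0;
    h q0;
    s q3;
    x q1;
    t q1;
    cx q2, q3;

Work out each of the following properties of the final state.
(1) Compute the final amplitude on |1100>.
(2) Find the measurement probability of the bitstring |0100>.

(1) The amplitude on |1100> is exp(I*pi/4)/2.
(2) A full measurement returns |0100> with probability 1/4.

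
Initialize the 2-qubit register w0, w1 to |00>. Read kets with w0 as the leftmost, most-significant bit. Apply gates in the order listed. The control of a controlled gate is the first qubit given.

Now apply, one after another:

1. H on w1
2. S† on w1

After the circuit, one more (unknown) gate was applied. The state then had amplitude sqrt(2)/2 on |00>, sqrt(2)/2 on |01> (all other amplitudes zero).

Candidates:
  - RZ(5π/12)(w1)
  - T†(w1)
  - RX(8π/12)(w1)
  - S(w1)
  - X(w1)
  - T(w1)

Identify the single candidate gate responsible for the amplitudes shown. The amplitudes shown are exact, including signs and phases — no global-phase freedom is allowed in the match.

It was S(w1) that produced the state shown.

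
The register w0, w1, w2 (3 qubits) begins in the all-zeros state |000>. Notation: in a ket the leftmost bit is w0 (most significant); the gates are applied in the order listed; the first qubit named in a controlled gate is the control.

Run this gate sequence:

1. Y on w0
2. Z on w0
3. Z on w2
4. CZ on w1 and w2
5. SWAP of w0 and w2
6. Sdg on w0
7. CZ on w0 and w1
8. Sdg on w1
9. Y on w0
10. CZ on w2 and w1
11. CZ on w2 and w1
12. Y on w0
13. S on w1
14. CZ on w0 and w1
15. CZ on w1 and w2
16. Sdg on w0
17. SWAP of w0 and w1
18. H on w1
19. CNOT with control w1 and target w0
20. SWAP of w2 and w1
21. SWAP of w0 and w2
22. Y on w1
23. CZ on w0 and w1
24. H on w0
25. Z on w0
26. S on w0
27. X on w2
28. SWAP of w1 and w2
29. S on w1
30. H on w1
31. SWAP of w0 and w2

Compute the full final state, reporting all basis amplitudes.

The resulting statevector has amplitude sqrt(2)*(-1 - I)/4 on |000>, sqrt(2)*(-1 - I)/4 on |001>, sqrt(2)*(-1 + I)/4 on |010>, sqrt(2)*(1 - I)/4 on |011>, 0 on |100>, 0 on |101>, 0 on |110>, 0 on |111>. Key observation: steps 7-14 multiply out to the identity, so the circuit reduces to the remaining gates.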